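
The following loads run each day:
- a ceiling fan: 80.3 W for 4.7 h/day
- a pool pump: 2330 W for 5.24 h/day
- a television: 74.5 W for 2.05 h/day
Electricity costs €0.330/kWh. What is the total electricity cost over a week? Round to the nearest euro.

€29

ceiling fan: 80.3 W × 4.7 h × 7 d = 2,642 Wh = 2.642 kWh
pool pump: 2330 W × 5.24 h × 7 d = 85,464 Wh = 85.46 kWh
television: 74.5 W × 2.05 h × 7 d = 1,069 Wh = 1.069 kWh
Total energy = 2.642 + 85.46 + 1.069 = 89.18 kWh
Cost = 89.18 kWh × €0.330 = €29.43 ≈ €29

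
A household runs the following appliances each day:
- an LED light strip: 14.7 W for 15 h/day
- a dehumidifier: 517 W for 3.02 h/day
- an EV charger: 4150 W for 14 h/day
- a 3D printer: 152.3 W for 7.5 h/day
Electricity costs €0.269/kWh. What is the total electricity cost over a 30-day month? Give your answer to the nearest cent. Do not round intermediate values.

LED light strip: 14.7 W × 15 h × 30 d = 6,615 Wh = 6.615 kWh
dehumidifier: 517 W × 3.02 h × 30 d = 46,840 Wh = 46.84 kWh
EV charger: 4150 W × 14 h × 30 d = 1,743,000 Wh = 1,743 kWh
3D printer: 152.3 W × 7.5 h × 30 d = 34,268 Wh = 34.27 kWh
Total energy = 6.615 + 46.84 + 1,743 + 34.27 = 1,831 kWh
Cost = 1,831 kWh × €0.269 = €492.46

€492.46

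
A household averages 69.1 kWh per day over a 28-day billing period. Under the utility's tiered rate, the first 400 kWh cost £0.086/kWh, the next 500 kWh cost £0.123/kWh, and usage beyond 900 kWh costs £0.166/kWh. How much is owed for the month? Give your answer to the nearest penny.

£267.68

Usage = 69.1 kWh/day × 28 days = 1934.8 kWh
First 400 kWh × £0.086 = £34.40
Next 500 kWh × £0.123 = £61.50
Remaining 1034.8 kWh × £0.166 = £171.78
Total = £267.68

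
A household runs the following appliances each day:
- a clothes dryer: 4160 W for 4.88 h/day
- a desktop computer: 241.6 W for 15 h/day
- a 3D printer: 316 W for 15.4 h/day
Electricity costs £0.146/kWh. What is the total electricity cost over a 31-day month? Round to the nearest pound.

£130

clothes dryer: 4160 W × 4.88 h × 31 d = 629,325 Wh = 629.3 kWh
desktop computer: 241.6 W × 15 h × 31 d = 112,344 Wh = 112.3 kWh
3D printer: 316 W × 15.4 h × 31 d = 150,858 Wh = 150.9 kWh
Total energy = 629.3 + 112.3 + 150.9 = 892.5 kWh
Cost = 892.5 kWh × £0.146 = £130.31 ≈ £130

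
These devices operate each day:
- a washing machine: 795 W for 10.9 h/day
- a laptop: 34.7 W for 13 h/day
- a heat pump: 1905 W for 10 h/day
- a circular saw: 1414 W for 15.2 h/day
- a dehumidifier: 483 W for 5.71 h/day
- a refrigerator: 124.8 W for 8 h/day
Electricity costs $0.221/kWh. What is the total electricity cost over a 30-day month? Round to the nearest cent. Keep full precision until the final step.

washing machine: 795 W × 10.9 h × 30 d = 259,965 Wh = 260 kWh
laptop: 34.7 W × 13 h × 30 d = 13,533 Wh = 13.53 kWh
heat pump: 1905 W × 10 h × 30 d = 571,500 Wh = 571.5 kWh
circular saw: 1414 W × 15.2 h × 30 d = 644,784 Wh = 644.8 kWh
dehumidifier: 483 W × 5.71 h × 30 d = 82,738 Wh = 82.74 kWh
refrigerator: 124.8 W × 8 h × 30 d = 29,952 Wh = 29.95 kWh
Total energy = 260 + 13.53 + 571.5 + 644.8 + 82.74 + 29.95 = 1,602 kWh
Cost = 1,602 kWh × $0.221 = $354.15

$354.15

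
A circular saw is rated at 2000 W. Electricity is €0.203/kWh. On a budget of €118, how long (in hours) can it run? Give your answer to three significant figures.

Energy budget = €118 / €0.203 per kWh = 581.3 kWh = 581,281 Wh
Runtime = 581,281 Wh / 2000 W = 290.6 h

291 h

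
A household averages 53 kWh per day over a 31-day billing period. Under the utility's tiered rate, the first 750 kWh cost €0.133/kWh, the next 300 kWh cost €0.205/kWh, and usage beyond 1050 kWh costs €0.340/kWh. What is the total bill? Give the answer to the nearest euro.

€363

Usage = 53 kWh/day × 31 days = 1643 kWh
First 750 kWh × €0.133 = €99.75
Next 300 kWh × €0.205 = €61.50
Remaining 593 kWh × €0.340 = €201.62
Total = €362.87 ≈ €363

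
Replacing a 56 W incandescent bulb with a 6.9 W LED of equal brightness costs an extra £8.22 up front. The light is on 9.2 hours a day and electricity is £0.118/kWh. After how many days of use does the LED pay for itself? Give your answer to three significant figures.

Power saved = 56 − 6.9 = 49.1 W
Daily energy saved = 49.1 W × 9.2 h = 451.7 Wh = 0.45172 kWh
Daily savings = 0.45172 × £0.118 = £0.0533
Payback = £8.22 / £0.0533 per day = 154.2 days

154 days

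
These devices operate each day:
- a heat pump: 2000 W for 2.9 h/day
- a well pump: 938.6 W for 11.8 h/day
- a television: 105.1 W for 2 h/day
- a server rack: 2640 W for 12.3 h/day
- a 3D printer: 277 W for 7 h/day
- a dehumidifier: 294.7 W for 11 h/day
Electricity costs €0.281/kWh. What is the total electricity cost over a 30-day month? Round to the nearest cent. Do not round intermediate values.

€461.44

heat pump: 2000 W × 2.9 h × 30 d = 174,000 Wh = 174 kWh
well pump: 938.6 W × 11.8 h × 30 d = 332,264 Wh = 332.3 kWh
television: 105.1 W × 2 h × 30 d = 6,306 Wh = 6.306 kWh
server rack: 2640 W × 12.3 h × 30 d = 974,160 Wh = 974.2 kWh
3D printer: 277 W × 7 h × 30 d = 58,170 Wh = 58.17 kWh
dehumidifier: 294.7 W × 11 h × 30 d = 97,251 Wh = 97.25 kWh
Total energy = 174 + 332.3 + 6.306 + 974.2 + 58.17 + 97.25 = 1,642 kWh
Cost = 1,642 kWh × €0.281 = €461.44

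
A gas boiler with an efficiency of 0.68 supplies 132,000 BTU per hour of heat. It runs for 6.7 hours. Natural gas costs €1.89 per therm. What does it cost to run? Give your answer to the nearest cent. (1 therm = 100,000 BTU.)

€24.58

Heat delivered = 132,000 BTU/h × 6.7 h = 884,400 BTU
Gas input = 884,400 / 0.68 = 1,300,588 BTU
= 1,300,588 / 100,000 = 13.01 therm
Cost = 13.01 × €1.89/therm = €24.58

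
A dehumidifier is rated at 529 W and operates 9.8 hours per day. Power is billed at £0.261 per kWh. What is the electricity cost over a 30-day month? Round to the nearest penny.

Energy = 529 W × 9.8 h/day × 30 days = 155,526 Wh = 155.5 kWh
Cost = 155.5 kWh × £0.261/kWh = £40.59

£40.59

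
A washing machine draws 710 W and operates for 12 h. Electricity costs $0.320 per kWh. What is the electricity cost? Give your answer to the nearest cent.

$2.73

Energy = 710 W × 12 h = 8,520 Wh = 8.52 kWh
Cost = 8.52 kWh × $0.320/kWh = $2.73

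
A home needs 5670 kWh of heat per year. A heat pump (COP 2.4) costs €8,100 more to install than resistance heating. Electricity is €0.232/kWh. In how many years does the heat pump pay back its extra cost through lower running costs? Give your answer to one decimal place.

Resistance: 5670 kWh × €0.232 = €1,315.44/yr
Heat pump: 5670 / 2.4 = 2362 kWh in → × €0.232 = €548.10/yr
Annual savings = €767.34
Payback = €8,100 / €767.34 = 10.6 years

10.6 years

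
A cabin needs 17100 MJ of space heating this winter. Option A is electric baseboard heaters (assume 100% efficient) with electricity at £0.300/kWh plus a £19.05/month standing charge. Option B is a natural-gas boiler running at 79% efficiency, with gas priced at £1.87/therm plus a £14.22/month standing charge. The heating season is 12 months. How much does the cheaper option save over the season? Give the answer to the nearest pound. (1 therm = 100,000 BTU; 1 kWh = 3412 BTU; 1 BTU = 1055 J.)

£1099

Heat load = 17100 MJ = 17,100,000,000 J / 1055 = 16,208,531 BTU
Gas: input = 16,208,531 / 0.790 = 20,517,128 BTU = 205.2 therm → 205.2 × £1.87 = £383.67; + 12 × £14.22 standing = £554.31
Electric: 16,208,531 BTU / 3412 = 4,750 kWh → × £0.300 = £1,425.13; + 12 × £19.05 standing = £1,653.73
Difference = |£554.31 − £1,653.73| = £1,099.42 ≈ £1099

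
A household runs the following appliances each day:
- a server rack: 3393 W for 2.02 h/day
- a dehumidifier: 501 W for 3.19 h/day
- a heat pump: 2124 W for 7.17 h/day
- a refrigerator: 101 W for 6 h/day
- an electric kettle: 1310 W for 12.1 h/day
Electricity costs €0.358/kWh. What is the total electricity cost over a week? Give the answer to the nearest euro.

server rack: 3393 W × 2.02 h × 7 d = 47,977 Wh = 47.98 kWh
dehumidifier: 501 W × 3.19 h × 7 d = 11,187 Wh = 11.19 kWh
heat pump: 2124 W × 7.17 h × 7 d = 106,604 Wh = 106.6 kWh
refrigerator: 101 W × 6 h × 7 d = 4,242 Wh = 4.242 kWh
electric kettle: 1310 W × 12.1 h × 7 d = 110,957 Wh = 111 kWh
Total energy = 47.98 + 11.19 + 106.6 + 4.242 + 111 = 281 kWh
Cost = 281 kWh × €0.358 = €100.59 ≈ €101

€101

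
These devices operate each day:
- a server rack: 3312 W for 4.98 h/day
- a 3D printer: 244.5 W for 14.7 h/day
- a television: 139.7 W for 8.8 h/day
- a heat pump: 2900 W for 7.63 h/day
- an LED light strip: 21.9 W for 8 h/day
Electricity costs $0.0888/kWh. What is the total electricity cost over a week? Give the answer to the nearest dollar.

server rack: 3312 W × 4.98 h × 7 d = 115,456 Wh = 115.5 kWh
3D printer: 244.5 W × 14.7 h × 7 d = 25,159 Wh = 25.16 kWh
television: 139.7 W × 8.8 h × 7 d = 8,606 Wh = 8.606 kWh
heat pump: 2900 W × 7.63 h × 7 d = 154,889 Wh = 154.9 kWh
LED light strip: 21.9 W × 8 h × 7 d = 1,226 Wh = 1.226 kWh
Total energy = 115.5 + 25.16 + 8.606 + 154.9 + 1.226 = 305.3 kWh
Cost = 305.3 kWh × $0.0888 = $27.11 ≈ $27

$27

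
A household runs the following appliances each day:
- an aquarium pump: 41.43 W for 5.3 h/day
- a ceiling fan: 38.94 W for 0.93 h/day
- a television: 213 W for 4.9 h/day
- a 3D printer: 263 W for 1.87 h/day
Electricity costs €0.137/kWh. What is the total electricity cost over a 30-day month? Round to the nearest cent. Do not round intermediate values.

€7.36

aquarium pump: 41.43 W × 5.3 h × 30 d = 6,587 Wh = 6.587 kWh
ceiling fan: 38.94 W × 0.93 h × 30 d = 1,086 Wh = 1.086 kWh
television: 213 W × 4.9 h × 30 d = 31,311 Wh = 31.31 kWh
3D printer: 263 W × 1.87 h × 30 d = 14,754 Wh = 14.75 kWh
Total energy = 6.587 + 1.086 + 31.31 + 14.75 = 53.74 kWh
Cost = 53.74 kWh × €0.137 = €7.36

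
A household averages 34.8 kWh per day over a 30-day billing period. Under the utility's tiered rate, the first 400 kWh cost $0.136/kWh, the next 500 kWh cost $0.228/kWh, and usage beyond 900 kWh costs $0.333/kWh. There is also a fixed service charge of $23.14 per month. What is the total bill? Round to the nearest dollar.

Usage = 34.8 kWh/day × 30 days = 1044 kWh
First 400 kWh × $0.136 = $54.40
Next 500 kWh × $0.228 = $114.00
Remaining 144 kWh × $0.333 = $47.95
Energy charge = $216.35; + service $23.14 = $239.49 ≈ $239

$239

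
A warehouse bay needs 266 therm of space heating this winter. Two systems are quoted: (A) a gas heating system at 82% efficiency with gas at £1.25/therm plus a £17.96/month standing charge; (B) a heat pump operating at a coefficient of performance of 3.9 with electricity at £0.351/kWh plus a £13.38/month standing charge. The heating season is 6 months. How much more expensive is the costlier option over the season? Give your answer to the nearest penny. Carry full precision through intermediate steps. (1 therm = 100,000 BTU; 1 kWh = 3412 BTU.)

£268.67

Heat load = 266 therm × 100,000 = 26,600,000 BTU
Gas: input = 26,600,000 / 0.82 = 32,439,024 BTU = 324.4 therm → 324.4 × £1.25 = £405.49; + 6 × £17.96 standing = £513.25
Heat pump: 26,600,000 BTU / 3412 = 7,796 kWh heat; / 3.9 = 1,999 kWh in → × £0.351 = £701.64; + 6 × £13.38 standing = £781.92
Difference = |£513.25 − £781.92| = £268.67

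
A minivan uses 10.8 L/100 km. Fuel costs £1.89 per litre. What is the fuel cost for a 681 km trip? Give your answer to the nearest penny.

£139.01

Fuel = 10.8 L/100 km × 681 km / 100 = 73.55 L
Cost = 73.55 L × £1.89/L = £139.01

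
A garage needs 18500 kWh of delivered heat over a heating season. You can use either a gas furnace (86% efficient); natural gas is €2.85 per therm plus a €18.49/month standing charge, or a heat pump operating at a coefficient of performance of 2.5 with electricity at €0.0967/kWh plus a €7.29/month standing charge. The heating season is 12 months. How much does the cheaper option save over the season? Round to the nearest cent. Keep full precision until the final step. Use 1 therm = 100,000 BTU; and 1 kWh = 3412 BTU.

Heat load = 18500 kWh × 3412 = 63,122,000 BTU
Gas: input = 63,122,000 / 0.86 = 73,397,674 BTU = 734 therm → 734 × €2.85 = €2,091.83; + 12 × €18.49 standing = €2,313.71
Heat pump: 63,122,000 BTU / 3412 = 18,500 kWh heat; / 2.5 = 7,400 kWh in → × €0.0967 = €715.58; + 12 × €7.29 standing = €803.06
Difference = |€2,313.71 − €803.06| = €1,510.65

€1510.65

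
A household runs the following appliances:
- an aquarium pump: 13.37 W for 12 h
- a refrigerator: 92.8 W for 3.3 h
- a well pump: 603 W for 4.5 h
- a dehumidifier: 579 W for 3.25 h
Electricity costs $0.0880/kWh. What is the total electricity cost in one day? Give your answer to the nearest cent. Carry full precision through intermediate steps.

$0.45

aquarium pump: 13.37 W × 12 h = 160 Wh = 0.1604 kWh
refrigerator: 92.8 W × 3.3 h = 306 Wh = 0.3062 kWh
well pump: 603 W × 4.5 h = 2,714 Wh = 2.713 kWh
dehumidifier: 579 W × 3.25 h = 1,882 Wh = 1.882 kWh
Total energy = 0.1604 + 0.3062 + 2.713 + 1.882 = 5.062 kWh
Cost = 5.062 kWh × $0.0880 = $0.45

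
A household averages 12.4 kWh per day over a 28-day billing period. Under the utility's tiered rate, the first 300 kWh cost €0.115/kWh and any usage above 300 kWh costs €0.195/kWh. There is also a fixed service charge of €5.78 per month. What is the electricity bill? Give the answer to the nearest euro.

€49

Usage = 12.4 kWh/day × 28 days = 347.2 kWh
First 300 kWh × €0.115 = €34.50
Remaining 47.2 kWh × €0.195 = €9.20
Energy charge = €43.70; + service €5.78 = €49.48 ≈ €49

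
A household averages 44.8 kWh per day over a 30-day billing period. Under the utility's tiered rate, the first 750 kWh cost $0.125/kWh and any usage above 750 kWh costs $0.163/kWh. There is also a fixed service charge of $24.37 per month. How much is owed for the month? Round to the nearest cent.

Usage = 44.8 kWh/day × 30 days = 1344 kWh
First 750 kWh × $0.125 = $93.75
Remaining 594 kWh × $0.163 = $96.82
Energy charge = $190.57; + service $24.37 = $214.94

$214.94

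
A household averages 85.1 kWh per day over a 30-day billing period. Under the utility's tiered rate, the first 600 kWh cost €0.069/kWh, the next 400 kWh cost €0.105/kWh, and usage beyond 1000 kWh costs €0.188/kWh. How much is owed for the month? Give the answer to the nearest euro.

€375

Usage = 85.1 kWh/day × 30 days = 2553 kWh
First 600 kWh × €0.069 = €41.40
Next 400 kWh × €0.105 = €42.00
Remaining 1553 kWh × €0.188 = €291.96
Total = €375.36 ≈ €375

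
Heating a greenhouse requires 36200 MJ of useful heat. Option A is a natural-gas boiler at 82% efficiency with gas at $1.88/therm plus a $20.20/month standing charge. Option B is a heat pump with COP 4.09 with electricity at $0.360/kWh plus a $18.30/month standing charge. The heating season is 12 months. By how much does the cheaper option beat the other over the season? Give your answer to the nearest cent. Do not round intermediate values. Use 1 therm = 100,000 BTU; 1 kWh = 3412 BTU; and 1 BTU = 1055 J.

Heat load = 36200 MJ = 36,200,000,000 J / 1055 = 34,312,796 BTU
Gas: input = 34,312,796 / 0.82 = 41,844,873 BTU = 418.4 therm → 418.4 × $1.88 = $786.68; + 12 × $20.20 standing = $1,029.08
Heat pump: 34,312,796 BTU / 3412 = 10,060 kWh heat; / 4.09 = 2,459 kWh in → × $0.360 = $885.17; + 12 × $18.30 standing = $1,104.77
Difference = |$1,029.08 − $1,104.77| = $75.69

$75.69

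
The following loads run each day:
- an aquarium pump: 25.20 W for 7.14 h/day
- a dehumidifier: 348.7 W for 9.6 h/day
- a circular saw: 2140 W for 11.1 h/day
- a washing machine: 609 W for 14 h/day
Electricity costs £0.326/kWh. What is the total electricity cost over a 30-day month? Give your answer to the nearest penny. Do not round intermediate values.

£350.20

aquarium pump: 25.20 W × 7.14 h × 30 d = 5,398 Wh = 5.398 kWh
dehumidifier: 348.7 W × 9.6 h × 30 d = 100,426 Wh = 100.4 kWh
circular saw: 2140 W × 11.1 h × 30 d = 712,620 Wh = 712.6 kWh
washing machine: 609 W × 14 h × 30 d = 255,780 Wh = 255.8 kWh
Total energy = 5.398 + 100.4 + 712.6 + 255.8 = 1,074 kWh
Cost = 1,074 kWh × £0.326 = £350.20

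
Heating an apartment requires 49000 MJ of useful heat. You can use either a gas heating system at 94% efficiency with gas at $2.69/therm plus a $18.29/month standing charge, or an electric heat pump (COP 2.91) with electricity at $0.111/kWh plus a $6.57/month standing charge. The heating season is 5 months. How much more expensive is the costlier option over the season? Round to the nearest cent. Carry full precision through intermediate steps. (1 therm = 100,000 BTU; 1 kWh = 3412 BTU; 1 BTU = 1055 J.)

Heat load = 49000 MJ = 49,000,000,000 J / 1055 = 46,445,498 BTU
Gas: input = 46,445,498 / 0.94 = 49,410,104 BTU = 494.1 therm → 494.1 × $2.69 = $1,329.13; + 5 × $18.29 standing = $1,420.58
Heat pump: 46,445,498 BTU / 3412 = 13,610 kWh heat; / 2.91 = 4,678 kWh in → × $0.111 = $519.24; + 5 × $6.57 standing = $552.09
Difference = |$1,420.58 − $552.09| = $868.50

$868.50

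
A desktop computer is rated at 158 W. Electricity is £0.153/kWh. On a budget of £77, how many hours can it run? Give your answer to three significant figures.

3190 h

Energy budget = £77 / £0.153 per kWh = 503.3 kWh = 503,268 Wh
Runtime = 503,268 Wh / 158 W = 3,185 h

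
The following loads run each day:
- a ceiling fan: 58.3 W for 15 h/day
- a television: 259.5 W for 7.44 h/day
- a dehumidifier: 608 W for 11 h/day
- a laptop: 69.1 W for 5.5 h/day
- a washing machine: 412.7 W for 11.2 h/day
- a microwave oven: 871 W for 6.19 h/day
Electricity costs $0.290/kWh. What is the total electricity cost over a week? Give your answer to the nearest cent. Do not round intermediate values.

$40.37

ceiling fan: 58.3 W × 15 h × 7 d = 6,122 Wh = 6.122 kWh
television: 259.5 W × 7.44 h × 7 d = 13,515 Wh = 13.51 kWh
dehumidifier: 608 W × 11 h × 7 d = 46,816 Wh = 46.82 kWh
laptop: 69.1 W × 5.5 h × 7 d = 2,660 Wh = 2.66 kWh
washing machine: 412.7 W × 11.2 h × 7 d = 32,356 Wh = 32.36 kWh
microwave oven: 871 W × 6.19 h × 7 d = 37,740 Wh = 37.74 kWh
Total energy = 6.122 + 13.51 + 46.82 + 2.66 + 32.36 + 37.74 = 139.2 kWh
Cost = 139.2 kWh × $0.290 = $40.37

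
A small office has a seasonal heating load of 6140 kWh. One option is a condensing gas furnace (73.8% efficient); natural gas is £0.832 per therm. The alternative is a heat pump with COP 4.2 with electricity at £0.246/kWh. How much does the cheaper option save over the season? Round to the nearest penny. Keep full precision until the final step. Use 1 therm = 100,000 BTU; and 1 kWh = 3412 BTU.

£123.45

Heat load = 6140 kWh × 3412 = 20,949,680 BTU
Gas: input = 20,949,680 / 0.738 = 28,387,100 BTU = 283.9 therm → 283.9 × £0.832 = £236.18
Heat pump: 20,949,680 BTU / 3412 = 6,140 kWh heat; / 4.2 = 1,462 kWh in → × £0.246 = £359.63
Difference = |£236.18 − £359.63| = £123.45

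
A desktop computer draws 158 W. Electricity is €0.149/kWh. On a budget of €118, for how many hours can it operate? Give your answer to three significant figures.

5010 h

Energy budget = €118 / €0.149 per kWh = 791.9 kWh = 791,946 Wh
Runtime = 791,946 Wh / 158 W = 5,012 h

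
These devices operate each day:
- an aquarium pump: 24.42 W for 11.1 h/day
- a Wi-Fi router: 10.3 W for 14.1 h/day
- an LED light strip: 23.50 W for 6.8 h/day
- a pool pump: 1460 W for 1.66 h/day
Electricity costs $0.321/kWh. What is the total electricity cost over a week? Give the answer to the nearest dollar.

$7

aquarium pump: 24.42 W × 11.1 h × 7 d = 1,897 Wh = 1.897 kWh
Wi-Fi router: 10.3 W × 14.1 h × 7 d = 1,017 Wh = 1.017 kWh
LED light strip: 23.50 W × 6.8 h × 7 d = 1,119 Wh = 1.119 kWh
pool pump: 1460 W × 1.66 h × 7 d = 16,965 Wh = 16.97 kWh
Total energy = 1.897 + 1.017 + 1.119 + 16.97 = 21 kWh
Cost = 21 kWh × $0.321 = $6.74 ≈ $7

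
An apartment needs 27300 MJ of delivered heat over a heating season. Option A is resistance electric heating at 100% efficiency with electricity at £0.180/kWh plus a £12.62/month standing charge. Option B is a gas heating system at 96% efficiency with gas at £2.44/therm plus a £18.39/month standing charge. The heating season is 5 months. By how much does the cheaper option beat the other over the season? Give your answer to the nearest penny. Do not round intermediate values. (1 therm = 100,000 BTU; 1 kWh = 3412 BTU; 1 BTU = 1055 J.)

Heat load = 27300 MJ = 27,300,000,000 J / 1055 = 25,876,777 BTU
Gas: input = 25,876,777 / 0.96 = 26,954,976 BTU = 269.5 therm → 269.5 × £2.44 = £657.70; + 5 × £18.39 standing = £749.65
Electric: 25,876,777 BTU / 3412 = 7,584 kWh → × £0.180 = £1,365.13; + 5 × £12.62 standing = £1,428.23
Difference = |£749.65 − £1,428.23| = £678.58

£678.58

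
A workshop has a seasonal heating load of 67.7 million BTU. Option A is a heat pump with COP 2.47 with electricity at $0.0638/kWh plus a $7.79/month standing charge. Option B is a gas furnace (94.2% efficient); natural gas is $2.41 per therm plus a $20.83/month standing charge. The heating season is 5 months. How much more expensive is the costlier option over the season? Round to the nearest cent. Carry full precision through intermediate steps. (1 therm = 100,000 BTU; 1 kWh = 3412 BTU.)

$1284.72

Heat load = 67.7 × 10⁶ BTU = 67,700,000 BTU
Gas: input = 67,700,000 / 0.942 = 71,868,365 BTU = 718.7 therm → 718.7 × $2.41 = $1,732.03; + 5 × $20.83 standing = $1,836.18
Heat pump: 67,700,000 BTU / 3412 = 19,840 kWh heat; / 2.47 = 8,033 kWh in → × $0.0638 = $512.51; + 5 × $7.79 standing = $551.46
Difference = |$1,836.18 − $551.46| = $1,284.72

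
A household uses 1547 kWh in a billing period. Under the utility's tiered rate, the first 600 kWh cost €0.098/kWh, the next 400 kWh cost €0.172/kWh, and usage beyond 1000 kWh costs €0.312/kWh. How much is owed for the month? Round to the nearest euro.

€298

First 600 kWh × €0.098 = €58.80
Next 400 kWh × €0.172 = €68.80
Remaining 547 kWh × €0.312 = €170.66
Total = €298.26 ≈ €298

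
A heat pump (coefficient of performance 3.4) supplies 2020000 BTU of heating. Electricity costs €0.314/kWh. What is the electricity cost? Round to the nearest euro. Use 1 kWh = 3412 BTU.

Heat delivered = 2,020,000 BTU / 3412 = 592 kWh
Electrical input = 592 kWh / 3.4 = 174.1 kWh
Cost = 174.1 × €0.314/kWh = €54.68 ≈ €55

€55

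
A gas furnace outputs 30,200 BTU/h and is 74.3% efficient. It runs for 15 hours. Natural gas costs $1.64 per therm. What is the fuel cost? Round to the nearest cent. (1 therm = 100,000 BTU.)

$10.00

Heat delivered = 30,200 BTU/h × 15 h = 453,000 BTU
Gas input = 453,000 / 0.743 = 609,690 BTU
= 609,690 / 100,000 = 6.097 therm
Cost = 6.097 × $1.64/therm = $10.00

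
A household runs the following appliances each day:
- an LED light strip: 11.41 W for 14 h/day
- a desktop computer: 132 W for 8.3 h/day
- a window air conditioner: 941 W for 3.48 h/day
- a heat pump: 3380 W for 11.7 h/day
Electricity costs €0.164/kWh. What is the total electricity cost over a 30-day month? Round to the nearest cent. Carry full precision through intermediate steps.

LED light strip: 11.41 W × 14 h × 30 d = 4,792 Wh = 4.792 kWh
desktop computer: 132 W × 8.3 h × 30 d = 32,868 Wh = 32.87 kWh
window air conditioner: 941 W × 3.48 h × 30 d = 98,240 Wh = 98.24 kWh
heat pump: 3380 W × 11.7 h × 30 d = 1,186,380 Wh = 1,186 kWh
Total energy = 4.792 + 32.87 + 98.24 + 1,186 = 1,322 kWh
Cost = 1,322 kWh × €0.164 = €216.85

€216.85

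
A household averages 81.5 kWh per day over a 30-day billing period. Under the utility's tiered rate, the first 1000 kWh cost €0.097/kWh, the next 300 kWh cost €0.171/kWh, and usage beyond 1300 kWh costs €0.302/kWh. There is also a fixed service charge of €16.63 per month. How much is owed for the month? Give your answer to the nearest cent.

Usage = 81.5 kWh/day × 30 days = 2445 kWh
First 1000 kWh × €0.097 = €97.00
Next 300 kWh × €0.171 = €51.30
Remaining 1145 kWh × €0.302 = €345.79
Energy charge = €494.09; + service €16.63 = €510.72

€510.72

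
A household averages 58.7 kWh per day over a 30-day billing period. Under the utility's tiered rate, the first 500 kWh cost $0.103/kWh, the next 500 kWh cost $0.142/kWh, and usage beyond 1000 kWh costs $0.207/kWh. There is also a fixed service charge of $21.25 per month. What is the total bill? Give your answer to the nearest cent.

Usage = 58.7 kWh/day × 30 days = 1761 kWh
First 500 kWh × $0.103 = $51.50
Next 500 kWh × $0.142 = $71.00
Remaining 761 kWh × $0.207 = $157.53
Energy charge = $280.03; + service $21.25 = $301.28

$301.28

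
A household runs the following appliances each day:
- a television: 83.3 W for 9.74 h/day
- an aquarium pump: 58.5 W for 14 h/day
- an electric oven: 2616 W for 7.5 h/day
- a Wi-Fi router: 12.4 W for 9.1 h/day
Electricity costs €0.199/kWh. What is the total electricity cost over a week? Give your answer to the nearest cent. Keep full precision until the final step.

television: 83.3 W × 9.74 h × 7 d = 5,679 Wh = 5.679 kWh
aquarium pump: 58.5 W × 14 h × 7 d = 5,733 Wh = 5.733 kWh
electric oven: 2616 W × 7.5 h × 7 d = 137,340 Wh = 137.3 kWh
Wi-Fi router: 12.4 W × 9.1 h × 7 d = 790 Wh = 0.7899 kWh
Total energy = 5.679 + 5.733 + 137.3 + 0.7899 = 149.5 kWh
Cost = 149.5 kWh × €0.199 = €29.76

€29.76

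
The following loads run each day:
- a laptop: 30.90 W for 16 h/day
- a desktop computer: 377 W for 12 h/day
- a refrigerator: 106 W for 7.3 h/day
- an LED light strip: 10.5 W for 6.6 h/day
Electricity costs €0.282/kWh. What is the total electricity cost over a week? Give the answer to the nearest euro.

laptop: 30.90 W × 16 h × 7 d = 3,461 Wh = 3.461 kWh
desktop computer: 377 W × 12 h × 7 d = 31,668 Wh = 31.67 kWh
refrigerator: 106 W × 7.3 h × 7 d = 5,417 Wh = 5.417 kWh
LED light strip: 10.5 W × 6.6 h × 7 d = 485 Wh = 0.4851 kWh
Total energy = 3.461 + 31.67 + 5.417 + 0.4851 = 41.03 kWh
Cost = 41.03 kWh × €0.282 = €11.57 ≈ €12

€12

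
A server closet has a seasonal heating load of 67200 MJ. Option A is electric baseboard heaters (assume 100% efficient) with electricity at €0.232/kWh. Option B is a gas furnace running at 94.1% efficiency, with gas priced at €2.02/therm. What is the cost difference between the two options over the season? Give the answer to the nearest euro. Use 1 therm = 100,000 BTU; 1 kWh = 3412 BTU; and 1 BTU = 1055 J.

€2964

Heat load = 67200 MJ = 67,200,000,000 J / 1055 = 63,696,682 BTU
Gas: input = 63,696,682 / 0.941 = 67,690,417 BTU = 676.9 therm → 676.9 × €2.02 = €1,367.35
Electric: 63,696,682 BTU / 3412 = 18,670 kWh → × €0.232 = €4,331.08
Difference = |€1,367.35 − €4,331.08| = €2,963.73 ≈ €2964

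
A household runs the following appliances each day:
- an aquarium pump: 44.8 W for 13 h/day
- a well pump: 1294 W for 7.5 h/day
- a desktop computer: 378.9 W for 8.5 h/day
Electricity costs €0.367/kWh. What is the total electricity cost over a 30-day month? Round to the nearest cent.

€148.72

aquarium pump: 44.8 W × 13 h × 30 d = 17,472 Wh = 17.47 kWh
well pump: 1294 W × 7.5 h × 30 d = 291,150 Wh = 291.1 kWh
desktop computer: 378.9 W × 8.5 h × 30 d = 96,619 Wh = 96.62 kWh
Total energy = 17.47 + 291.1 + 96.62 = 405.2 kWh
Cost = 405.2 kWh × €0.367 = €148.72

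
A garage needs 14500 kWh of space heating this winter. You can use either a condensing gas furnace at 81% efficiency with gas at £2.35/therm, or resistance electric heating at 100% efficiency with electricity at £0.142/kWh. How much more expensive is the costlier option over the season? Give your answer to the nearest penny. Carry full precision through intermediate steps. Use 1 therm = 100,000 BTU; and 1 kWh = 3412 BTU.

£623.64

Heat load = 14500 kWh × 3412 = 49,474,000 BTU
Gas: input = 49,474,000 / 0.81 = 61,079,012 BTU = 610.8 therm → 610.8 × £2.35 = £1,435.36
Electric: 49,474,000 BTU / 3412 = 14,500 kWh → × £0.142 = £2,059.00
Difference = |£1,435.36 − £2,059.00| = £623.64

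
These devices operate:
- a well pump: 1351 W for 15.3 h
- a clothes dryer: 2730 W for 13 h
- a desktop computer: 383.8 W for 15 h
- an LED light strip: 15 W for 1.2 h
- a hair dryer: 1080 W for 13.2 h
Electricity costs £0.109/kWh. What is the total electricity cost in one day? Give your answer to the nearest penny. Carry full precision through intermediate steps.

well pump: 1351 W × 15.3 h = 20,670 Wh = 20.67 kWh
clothes dryer: 2730 W × 13 h = 35,490 Wh = 35.49 kWh
desktop computer: 383.8 W × 15 h = 5,757 Wh = 5.757 kWh
LED light strip: 15 W × 1.2 h = 18 Wh = 0.018 kWh
hair dryer: 1080 W × 13.2 h = 14,256 Wh = 14.26 kWh
Total energy = 20.67 + 35.49 + 5.757 + 0.018 + 14.26 = 76.19 kWh
Cost = 76.19 kWh × £0.109 = £8.30

£8.30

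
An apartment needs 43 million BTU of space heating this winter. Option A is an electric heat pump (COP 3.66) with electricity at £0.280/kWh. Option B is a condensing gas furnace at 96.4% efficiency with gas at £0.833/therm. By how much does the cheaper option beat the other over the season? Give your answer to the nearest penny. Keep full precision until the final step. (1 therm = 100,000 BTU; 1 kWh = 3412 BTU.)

Heat load = 43 × 10⁶ BTU = 43,000,000 BTU
Gas: input = 43,000,000 / 0.964 = 44,605,809 BTU = 446.1 therm → 446.1 × £0.833 = £371.57
Heat pump: 43,000,000 BTU / 3412 = 12,600 kWh heat; / 3.66 = 3,443 kWh in → × £0.280 = £964.13
Difference = |£371.57 − £964.13| = £592.57

£592.57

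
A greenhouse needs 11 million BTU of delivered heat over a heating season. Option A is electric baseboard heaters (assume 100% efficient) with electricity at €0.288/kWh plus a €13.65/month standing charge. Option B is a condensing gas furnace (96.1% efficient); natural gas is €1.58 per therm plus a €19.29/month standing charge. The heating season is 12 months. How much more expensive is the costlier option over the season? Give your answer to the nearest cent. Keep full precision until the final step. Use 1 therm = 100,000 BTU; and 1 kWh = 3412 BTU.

€679.95

Heat load = 11 × 10⁶ BTU = 11,000,000 BTU
Gas: input = 11,000,000 / 0.961 = 11,446,410 BTU = 114.5 therm → 114.5 × €1.58 = €180.85; + 12 × €19.29 standing = €412.33
Electric: 11,000,000 BTU / 3412 = 3,224 kWh → × €0.288 = €928.49; + 12 × €13.65 standing = €1,092.29
Difference = |€412.33 − €1,092.29| = €679.95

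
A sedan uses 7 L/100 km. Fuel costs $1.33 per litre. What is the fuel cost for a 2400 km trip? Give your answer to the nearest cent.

$223.44

Fuel = 7 L/100 km × 2400 km / 100 = 168 L
Cost = 168 L × $1.33/L = $223.44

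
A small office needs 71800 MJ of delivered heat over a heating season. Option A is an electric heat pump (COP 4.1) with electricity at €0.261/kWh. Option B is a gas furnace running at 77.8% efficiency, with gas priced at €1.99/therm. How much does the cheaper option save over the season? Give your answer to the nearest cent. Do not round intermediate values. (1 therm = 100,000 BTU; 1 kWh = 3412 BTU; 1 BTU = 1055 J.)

Heat load = 71800 MJ = 71,800,000,000 J / 1055 = 68,056,872 BTU
Gas: input = 68,056,872 / 0.778 = 87,476,699 BTU = 874.8 therm → 874.8 × €1.99 = €1,740.79
Heat pump: 68,056,872 BTU / 3412 = 19,950 kWh heat; / 4.1 = 4,865 kWh in → × €0.261 = €1,269.75
Difference = |€1,740.79 − €1,269.75| = €471.03

€471.03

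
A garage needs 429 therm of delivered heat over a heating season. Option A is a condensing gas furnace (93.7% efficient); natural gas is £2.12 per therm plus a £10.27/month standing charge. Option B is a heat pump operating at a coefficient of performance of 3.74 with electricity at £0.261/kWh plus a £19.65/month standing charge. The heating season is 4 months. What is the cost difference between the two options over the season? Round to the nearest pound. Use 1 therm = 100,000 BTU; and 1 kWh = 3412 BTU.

£56

Heat load = 429 therm × 100,000 = 42,900,000 BTU
Gas: input = 42,900,000 / 0.937 = 45,784,418 BTU = 457.8 therm → 457.8 × £2.12 = £970.63; + 4 × £10.27 standing = £1,011.71
Heat pump: 42,900,000 BTU / 3412 = 12,570 kWh heat; / 3.74 = 3,362 kWh in → × £0.261 = £877.44; + 4 × £19.65 standing = £956.04
Difference = |£1,011.71 − £956.04| = £55.67 ≈ £56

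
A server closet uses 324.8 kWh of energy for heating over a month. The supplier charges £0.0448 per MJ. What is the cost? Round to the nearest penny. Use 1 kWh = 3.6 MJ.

£52.38

324.8 kWh × (3.6 MJ/kWh) = 1,169 MJ
Cost = 1,169 MJ × £0.0448/MJ = £52.38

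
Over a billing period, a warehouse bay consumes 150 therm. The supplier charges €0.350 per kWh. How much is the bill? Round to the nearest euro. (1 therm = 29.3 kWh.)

150 therm × (29.3 kWh/therm) = 4,395 kWh
Cost = 4,395 kWh × €0.350/kWh = €1,538.25 ≈ €1538

€1538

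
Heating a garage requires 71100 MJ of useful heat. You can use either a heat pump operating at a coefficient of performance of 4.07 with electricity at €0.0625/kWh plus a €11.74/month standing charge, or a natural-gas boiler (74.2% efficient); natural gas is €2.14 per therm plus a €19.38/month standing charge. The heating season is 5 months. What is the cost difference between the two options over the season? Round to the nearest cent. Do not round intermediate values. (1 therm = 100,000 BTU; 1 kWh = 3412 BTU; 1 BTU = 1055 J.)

Heat load = 71100 MJ = 71,100,000,000 J / 1055 = 67,393,365 BTU
Gas: input = 67,393,365 / 0.742 = 90,826,637 BTU = 908.3 therm → 908.3 × €2.14 = €1,943.69; + 5 × €19.38 standing = €2,040.59
Heat pump: 67,393,365 BTU / 3412 = 19,750 kWh heat; / 4.07 = 4,853 kWh in → × €0.0625 = €303.31; + 5 × €11.74 standing = €362.01
Difference = |€2,040.59 − €362.01| = €1,678.58

€1678.58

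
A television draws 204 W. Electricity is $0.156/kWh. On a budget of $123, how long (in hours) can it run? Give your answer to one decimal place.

3865.0 h

Energy budget = $123 / $0.156 per kWh = 788.5 kWh = 788,462 Wh
Runtime = 788,462 Wh / 204 W = 3,865 h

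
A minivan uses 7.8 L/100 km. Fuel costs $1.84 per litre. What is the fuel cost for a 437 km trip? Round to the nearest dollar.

Fuel = 7.8 L/100 km × 437 km / 100 = 34.09 L
Cost = 34.09 L × $1.84/L = $62.72 ≈ $63

$63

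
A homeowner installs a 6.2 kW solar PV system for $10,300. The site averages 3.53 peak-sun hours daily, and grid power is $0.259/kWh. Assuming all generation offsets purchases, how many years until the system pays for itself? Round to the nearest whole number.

5 years

Daily generation = 6.2 kW × 3.53 h = 21.89 kWh
Annual generation = 21.89 × 365 = 7988.4 kWh
Annual savings = 7988.4 × $0.259 = $2,068.99
Payback = $10,300 / $2,068.99 = 4.98 years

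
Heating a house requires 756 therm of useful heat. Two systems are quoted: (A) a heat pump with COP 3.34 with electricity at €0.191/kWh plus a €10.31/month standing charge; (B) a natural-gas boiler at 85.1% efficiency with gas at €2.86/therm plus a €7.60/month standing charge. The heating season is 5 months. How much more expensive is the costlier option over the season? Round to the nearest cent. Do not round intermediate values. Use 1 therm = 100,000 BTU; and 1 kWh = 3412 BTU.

€1260.11

Heat load = 756 therm × 100,000 = 75,600,000 BTU
Gas: input = 75,600,000 / 0.851 = 88,836,663 BTU = 888.4 therm → 888.4 × €2.86 = €2,540.73; + 5 × €7.60 standing = €2,578.73
Heat pump: 75,600,000 BTU / 3412 = 22,160 kWh heat; / 3.34 = 6,634 kWh in → × €0.191 = €1,267.07; + 5 × €10.31 standing = €1,318.62
Difference = |€2,578.73 − €1,318.62| = €1,260.11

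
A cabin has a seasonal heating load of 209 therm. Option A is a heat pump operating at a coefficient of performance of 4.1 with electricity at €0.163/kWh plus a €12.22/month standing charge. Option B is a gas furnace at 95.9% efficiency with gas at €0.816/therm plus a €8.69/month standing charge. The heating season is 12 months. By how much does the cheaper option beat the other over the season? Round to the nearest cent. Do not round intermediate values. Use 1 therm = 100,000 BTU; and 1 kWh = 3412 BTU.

€108.05

Heat load = 209 therm × 100,000 = 20,900,000 BTU
Gas: input = 20,900,000 / 0.959 = 21,793,535 BTU = 217.9 therm → 217.9 × €0.816 = €177.84; + 12 × €8.69 standing = €282.12
Heat pump: 20,900,000 BTU / 3412 = 6,125 kWh heat; / 4.1 = 1,494 kWh in → × €0.163 = €243.52; + 12 × €12.22 standing = €390.16
Difference = |€282.12 − €390.16| = €108.05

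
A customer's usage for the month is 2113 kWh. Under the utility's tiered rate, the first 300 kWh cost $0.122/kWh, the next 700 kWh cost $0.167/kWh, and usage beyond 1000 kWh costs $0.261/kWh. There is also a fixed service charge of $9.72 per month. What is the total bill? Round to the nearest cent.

$453.71

First 300 kWh × $0.122 = $36.60
Next 700 kWh × $0.167 = $116.90
Remaining 1113 kWh × $0.261 = $290.49
Energy charge = $443.99; + service $9.72 = $453.71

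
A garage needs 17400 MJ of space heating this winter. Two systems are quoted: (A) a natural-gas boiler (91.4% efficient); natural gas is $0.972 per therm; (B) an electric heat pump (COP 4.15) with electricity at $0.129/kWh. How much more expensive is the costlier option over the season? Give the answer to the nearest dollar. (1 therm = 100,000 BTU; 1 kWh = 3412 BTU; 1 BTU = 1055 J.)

Heat load = 17400 MJ = 17,400,000,000 J / 1055 = 16,492,891 BTU
Gas: input = 16,492,891 / 0.914 = 18,044,739 BTU = 180.4 therm → 180.4 × $0.972 = $175.39
Heat pump: 16,492,891 BTU / 3412 = 4,834 kWh heat; / 4.15 = 1,165 kWh in → × $0.129 = $150.26
Difference = |$175.39 − $150.26| = $25.14 ≈ $25

$25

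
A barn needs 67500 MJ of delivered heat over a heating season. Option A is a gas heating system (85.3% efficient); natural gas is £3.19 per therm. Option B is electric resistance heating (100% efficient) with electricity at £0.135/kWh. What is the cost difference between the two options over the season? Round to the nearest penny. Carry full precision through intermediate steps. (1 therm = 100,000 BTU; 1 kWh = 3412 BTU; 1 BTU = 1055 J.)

Heat load = 67500 MJ = 67,500,000,000 J / 1055 = 63,981,043 BTU
Gas: input = 63,981,043 / 0.853 = 75,007,084 BTU = 750.1 therm → 750.1 × £3.19 = £2,392.73
Electric: 63,981,043 BTU / 3412 = 18,750 kWh → × £0.135 = £2,531.49
Difference = |£2,392.73 − £2,531.49| = £138.76

£138.76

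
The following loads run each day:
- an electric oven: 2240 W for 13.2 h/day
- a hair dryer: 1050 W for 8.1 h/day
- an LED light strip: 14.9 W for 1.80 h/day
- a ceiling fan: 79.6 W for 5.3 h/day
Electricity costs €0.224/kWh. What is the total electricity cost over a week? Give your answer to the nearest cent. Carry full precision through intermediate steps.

electric oven: 2240 W × 13.2 h × 7 d = 206,976 Wh = 207 kWh
hair dryer: 1050 W × 8.1 h × 7 d = 59,535 Wh = 59.53 kWh
LED light strip: 14.9 W × 1.80 h × 7 d = 188 Wh = 0.1877 kWh
ceiling fan: 79.6 W × 5.3 h × 7 d = 2,953 Wh = 2.953 kWh
Total energy = 207 + 59.53 + 0.1877 + 2.953 = 269.7 kWh
Cost = 269.7 kWh × €0.224 = €60.40

€60.40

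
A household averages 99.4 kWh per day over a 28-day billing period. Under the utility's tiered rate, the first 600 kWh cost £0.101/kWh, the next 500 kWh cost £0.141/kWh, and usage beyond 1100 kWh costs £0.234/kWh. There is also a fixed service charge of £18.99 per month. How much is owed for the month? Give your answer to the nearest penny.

Usage = 99.4 kWh/day × 28 days = 2783.2 kWh
First 600 kWh × £0.101 = £60.60
Next 500 kWh × £0.141 = £70.50
Remaining 1683.2 kWh × £0.234 = £393.87
Energy charge = £524.97; + service £18.99 = £543.96

£543.96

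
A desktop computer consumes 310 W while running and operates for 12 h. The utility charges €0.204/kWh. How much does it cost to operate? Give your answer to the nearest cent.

€0.76

Energy = 310 W × 12 h = 3,720 Wh = 3.72 kWh
Cost = 3.72 kWh × €0.204/kWh = €0.76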